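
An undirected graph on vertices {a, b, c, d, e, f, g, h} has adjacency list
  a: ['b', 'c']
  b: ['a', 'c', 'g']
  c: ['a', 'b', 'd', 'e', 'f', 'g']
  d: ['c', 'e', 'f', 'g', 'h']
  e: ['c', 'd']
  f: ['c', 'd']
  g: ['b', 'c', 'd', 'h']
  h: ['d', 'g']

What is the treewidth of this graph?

A width-2 tree decomposition is:
Bags: B1 = {c, d, g}  B2 = {b, c, g}  B3 = {a, b, c}  B4 = {c, d, f}  B5 = {c, d, e}  B6 = {d, g, h}
Tree: B1–B2, B2–B3, B1–B4, B1–B5, B1–B6
Every bag has size at most 3, so the width is 3 − 1 = 2 and tw(G) ≤ 2. For the lower bound, the 3 vertices {d, g, h} are pairwise adjacent, and any tree decomposition puts a clique entirely inside one bag — forcing width ≥ 2. Combining the bounds, tw(G) = 2.

2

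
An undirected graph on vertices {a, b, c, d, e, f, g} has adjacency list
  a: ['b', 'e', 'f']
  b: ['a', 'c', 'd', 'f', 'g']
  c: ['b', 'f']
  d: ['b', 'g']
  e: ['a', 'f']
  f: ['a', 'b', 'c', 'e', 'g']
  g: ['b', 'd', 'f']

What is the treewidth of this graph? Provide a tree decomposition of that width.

The largest bag has 3 vertices, giving width 2; this decomposition certifies tw(G) ≤ 2. On the other hand G contains the 3-clique {b, d, g}. A clique must lie in a single bag of any decomposition, so no decomposition can have width below 2. Hence tw(G) = 2 exactly.

Treewidth 2.
One such decomposition:
Bags: B1 = {b, f, g}  B2 = {a, b, f}  B3 = {b, c, f}  B4 = {b, d, g}  B5 = {a, e, f}
Tree: B1–B2, B1–B3, B1–B4, B2–B5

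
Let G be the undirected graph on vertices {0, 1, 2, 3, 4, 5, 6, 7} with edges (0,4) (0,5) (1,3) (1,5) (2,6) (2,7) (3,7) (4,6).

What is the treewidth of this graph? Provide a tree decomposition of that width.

Treewidth 2.
One such decomposition:
Bags: B1 = {2, 6, 7}  B2 = {4, 6, 7}  B3 = {0, 4, 7}  B4 = {0, 5, 7}  B5 = {1, 5, 7}  B6 = {1, 3, 7}
Tree: B1–B2, B2–B3, B3–B4, B4–B5, B5–B6

The largest bag has 3 vertices, giving width 2; this decomposition certifies tw(G) ≤ 2. For the lower bound, G contains the cycle 7–2–6–4–0–5–1–3–7, so G is not a forest; only forests have treewidth ≤ 1, hence tw(G) ≥ 2. Hence tw(G) = 2 exactly.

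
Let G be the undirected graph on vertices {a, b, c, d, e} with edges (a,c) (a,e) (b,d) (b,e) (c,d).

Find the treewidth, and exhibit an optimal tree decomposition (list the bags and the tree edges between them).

The largest bag has 3 vertices, giving width 2; this decomposition certifies tw(G) ≤ 2. The edges b–e–a–c–d–b form a cycle, so G is not a tree and its treewidth is at least 2. The upper and lower bounds meet at 2, so that is the treewidth.

Treewidth 2.
One such decomposition:
Bags: B1 = {a, b, e}  B2 = {a, b, c}  B3 = {b, c, d}
Tree: B1–B2, B2–B3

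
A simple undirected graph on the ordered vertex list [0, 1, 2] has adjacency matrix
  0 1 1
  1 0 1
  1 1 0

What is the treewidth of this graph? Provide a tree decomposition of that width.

With just one bag of size 3, the width is 3 − 1 = 2, so tw(G) ≤ 2. For the lower bound, the 3 vertices {0, 1, 2} are pairwise adjacent, and any tree decomposition puts a clique entirely inside one bag — forcing width ≥ 2. The upper and lower bounds meet at 2, so that is the treewidth.

Treewidth 2.
Bags: B1 = {0, 1, 2}
Tree: (single bag)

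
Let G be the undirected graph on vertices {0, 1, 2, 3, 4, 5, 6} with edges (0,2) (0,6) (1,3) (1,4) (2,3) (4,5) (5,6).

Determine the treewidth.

A width-2 tree decomposition is:
Bags: B1 = {1, 4, 5}  B2 = {1, 3, 5}  B3 = {2, 3, 5}  B4 = {0, 2, 5}  B5 = {0, 5, 6}
Tree: B1–B2, B2–B3, B3–B4, B4–B5
Each bag holds 3 vertices, so the decomposition has width 2, which upper-bounds the treewidth. For the lower bound, G contains the cycle 5–4–1–3–2–0–6–5, so G is not a forest; only forests have treewidth ≤ 1, hence tw(G) ≥ 2. Therefore the treewidth is 2.

2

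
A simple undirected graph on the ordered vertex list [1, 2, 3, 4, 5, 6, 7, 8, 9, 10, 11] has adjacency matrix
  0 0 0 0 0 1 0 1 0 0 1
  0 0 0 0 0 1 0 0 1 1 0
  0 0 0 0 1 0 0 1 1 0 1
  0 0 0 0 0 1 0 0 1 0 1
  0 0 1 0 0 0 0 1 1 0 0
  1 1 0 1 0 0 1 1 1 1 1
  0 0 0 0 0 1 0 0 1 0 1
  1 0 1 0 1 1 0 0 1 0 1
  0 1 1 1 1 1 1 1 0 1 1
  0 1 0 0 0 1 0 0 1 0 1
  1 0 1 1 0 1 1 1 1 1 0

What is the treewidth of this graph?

A width-3 tree decomposition is:
Bags: B1 = {6, 8, 9, 11}  B2 = {3, 8, 9, 11}  B3 = {1, 6, 8, 11}  B4 = {6, 7, 9, 11}  B5 = {4, 6, 9, 11}  B6 = {3, 5, 8, 9}  B7 = {6, 9, 10, 11}  B8 = {2, 6, 9, 10}
Tree: B1–B2, B1–B3, B1–B4, B4–B5, B2–B6, B4–B7, B7–B8
The largest bag has 4 vertices, giving width 3; this decomposition certifies tw(G) ≤ 3. Conversely, {1, 6, 8, 11} is a clique of size 4, and the vertices of any clique must share a bag in every tree decomposition; so some bag has ≥ 4 vertices and tw(G) ≥ 3. Therefore the treewidth is 3.

3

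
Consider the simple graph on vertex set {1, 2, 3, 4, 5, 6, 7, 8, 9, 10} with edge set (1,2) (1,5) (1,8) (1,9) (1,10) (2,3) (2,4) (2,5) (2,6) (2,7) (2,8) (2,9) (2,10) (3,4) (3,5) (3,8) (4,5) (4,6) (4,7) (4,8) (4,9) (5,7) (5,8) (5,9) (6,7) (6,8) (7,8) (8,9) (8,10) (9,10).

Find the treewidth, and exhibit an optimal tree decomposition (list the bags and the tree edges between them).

Treewidth 4.
One such decomposition:
Bags: B1 = {2, 4, 5, 8, 9}  B2 = {1, 2, 5, 8, 9}  B3 = {2, 4, 5, 7, 8}  B4 = {2, 4, 6, 7, 8}  B5 = {2, 3, 4, 5, 8}  B6 = {1, 2, 8, 9, 10}
Tree: B1–B2, B1–B3, B3–B4, B1–B5, B2–B6

The largest bag has 5 vertices, giving width 4; this decomposition certifies tw(G) ≤ 4. Conversely, {1, 2, 8, 9, 10} is a clique of size 5, and the vertices of any clique must share a bag in every tree decomposition; so some bag has ≥ 5 vertices and tw(G) ≥ 4. Hence tw(G) = 4 exactly.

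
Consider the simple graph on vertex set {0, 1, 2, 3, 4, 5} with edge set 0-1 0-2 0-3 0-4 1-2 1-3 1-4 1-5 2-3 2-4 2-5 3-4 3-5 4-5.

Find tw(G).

4

A width-4 tree decomposition is:
Bags: B1 = {0, 1, 2, 3, 4}  B2 = {1, 2, 3, 4, 5}
Tree: B1–B2
Every bag has size at most 5, so the width is 5 − 1 = 4 and tw(G) ≤ 4. On the other hand G contains the 5-clique {0, 1, 2, 3, 4}. A clique must lie in a single bag of any decomposition, so no decomposition can have width below 4. Combining the bounds, tw(G) = 4.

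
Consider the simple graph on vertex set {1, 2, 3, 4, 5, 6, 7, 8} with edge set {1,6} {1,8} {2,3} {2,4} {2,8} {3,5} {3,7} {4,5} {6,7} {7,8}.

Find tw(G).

A width-2 tree decomposition is:
Bags: B1 = {2, 4, 5}  B2 = {2, 3, 5}  B3 = {2, 3, 8}  B4 = {3, 7, 8}  B5 = {1, 7, 8}  B6 = {1, 6, 7}
Tree: B1–B2, B2–B3, B3–B4, B4–B5, B5–B6
Every bag has size at most 3, so the width is 3 − 1 = 2 and tw(G) ≤ 2. For the lower bound, G contains the cycle 4–5–3–2–4, so G is not a forest; only forests have treewidth ≤ 1, hence tw(G) ≥ 2. The upper and lower bounds meet at 2, so that is the treewidth.

2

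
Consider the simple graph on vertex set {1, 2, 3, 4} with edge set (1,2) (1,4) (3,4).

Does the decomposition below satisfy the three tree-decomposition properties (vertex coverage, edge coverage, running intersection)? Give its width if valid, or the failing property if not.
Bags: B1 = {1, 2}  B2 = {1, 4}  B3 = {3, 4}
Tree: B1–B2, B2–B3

Checking the three conditions: (i) the bags cover all of {1, 2, 3, 4}; (ii) for each edge, some bag contains both endpoints; (iii) the bags containing any fixed vertex form a subtree. All hold, so the decomposition is valid with width 2 − 1 = 1.

Yes; width 1.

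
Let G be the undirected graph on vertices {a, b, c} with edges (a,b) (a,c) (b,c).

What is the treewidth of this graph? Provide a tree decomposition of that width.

A single bag containing all 3 vertices is trivially a valid decomposition of width 2. For the lower bound, the 3 vertices {a, b, c} are pairwise adjacent, and any tree decomposition puts a clique entirely inside one bag — forcing width ≥ 2. Combining the bounds, tw(G) = 2.

Treewidth 2.
Bags: B1 = {a, b, c}
Tree: (single bag)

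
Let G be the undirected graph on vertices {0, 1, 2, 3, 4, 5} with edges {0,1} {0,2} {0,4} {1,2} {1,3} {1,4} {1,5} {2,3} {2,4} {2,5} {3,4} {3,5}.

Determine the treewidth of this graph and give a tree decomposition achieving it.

Treewidth 3.
One such decomposition:
Bags: B1 = {0, 1, 2, 4}  B2 = {1, 2, 3, 4}  B3 = {1, 2, 3, 5}
Tree: B1–B2, B2–B3

The largest bag has 4 vertices, giving width 3; this decomposition certifies tw(G) ≤ 3. On the other hand G contains the 4-clique {0, 1, 2, 4}. A clique must lie in a single bag of any decomposition, so no decomposition can have width below 3. Combining the bounds, tw(G) = 3.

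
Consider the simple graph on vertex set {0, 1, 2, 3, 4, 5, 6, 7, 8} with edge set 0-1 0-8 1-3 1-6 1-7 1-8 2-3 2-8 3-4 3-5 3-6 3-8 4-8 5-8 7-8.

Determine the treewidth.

A width-2 tree decomposition is:
Bags: B1 = {3, 4, 8}  B2 = {1, 3, 8}  B3 = {2, 3, 8}  B4 = {0, 1, 8}  B5 = {1, 3, 6}  B6 = {1, 7, 8}  B7 = {3, 5, 8}
Tree: B1–B2, B2–B3, B2–B4, B2–B5, B4–B6, B1–B7
Every bag has size at most 3, so the width is 3 − 1 = 2 and tw(G) ≤ 2. Conversely, {0, 1, 8} is a clique of size 3, and the vertices of any clique must share a bag in every tree decomposition; so some bag has ≥ 3 vertices and tw(G) ≥ 2. Hence tw(G) = 2 exactly.

2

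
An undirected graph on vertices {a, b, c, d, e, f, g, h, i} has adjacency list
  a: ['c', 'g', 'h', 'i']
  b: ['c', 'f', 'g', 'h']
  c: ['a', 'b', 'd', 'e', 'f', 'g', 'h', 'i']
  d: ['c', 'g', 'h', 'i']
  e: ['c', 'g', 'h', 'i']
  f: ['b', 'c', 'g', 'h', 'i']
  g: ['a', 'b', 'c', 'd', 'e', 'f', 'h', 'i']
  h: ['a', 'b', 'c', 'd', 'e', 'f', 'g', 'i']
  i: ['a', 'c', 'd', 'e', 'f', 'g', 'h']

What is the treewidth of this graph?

4

A width-4 tree decomposition is:
Bags: B1 = {a, c, g, h, i}  B2 = {c, f, g, h, i}  B3 = {c, d, g, h, i}  B4 = {b, c, f, g, h}  B5 = {c, e, g, h, i}
Tree: B1–B2, B2–B3, B2–B4, B2–B5
Every bag has size at most 5, so the width is 5 − 1 = 4 and tw(G) ≤ 4. On the other hand G contains the 5-clique {b, c, f, g, h}. A clique must lie in a single bag of any decomposition, so no decomposition can have width below 4. Combining the bounds, tw(G) = 4.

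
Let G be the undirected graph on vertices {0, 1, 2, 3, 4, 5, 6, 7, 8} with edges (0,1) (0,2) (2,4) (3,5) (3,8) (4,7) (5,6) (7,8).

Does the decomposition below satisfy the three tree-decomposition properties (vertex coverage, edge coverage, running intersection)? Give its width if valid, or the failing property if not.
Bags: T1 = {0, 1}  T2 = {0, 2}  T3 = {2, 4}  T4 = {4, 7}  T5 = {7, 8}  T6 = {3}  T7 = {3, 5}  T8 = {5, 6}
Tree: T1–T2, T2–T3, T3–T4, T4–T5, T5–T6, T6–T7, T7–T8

A tree decomposition must satisfy three properties: every vertex lies in some bag; for every edge, both endpoints lie together in some bag; and for every vertex, the bags containing it form a connected subtree. Here edge (8,3) lies in no bag, so the decomposition is invalid.

No — edge (8,3) lies in no bag.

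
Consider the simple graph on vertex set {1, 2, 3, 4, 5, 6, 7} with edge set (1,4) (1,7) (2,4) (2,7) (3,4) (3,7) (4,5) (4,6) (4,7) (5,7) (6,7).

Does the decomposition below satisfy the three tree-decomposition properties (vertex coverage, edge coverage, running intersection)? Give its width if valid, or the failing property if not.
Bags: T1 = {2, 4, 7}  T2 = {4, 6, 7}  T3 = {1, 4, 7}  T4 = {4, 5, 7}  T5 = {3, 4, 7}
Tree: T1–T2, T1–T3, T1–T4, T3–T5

Yes; width 2.

Vertex coverage: the bags together contain {1, 2, 3, 4, 5, 6, 7}, the full vertex set. Edge coverage: each edge of G has both endpoints in at least one bag. Running intersection: for every vertex, the bags containing it form a connected subtree. All three properties hold, so this is a valid tree decomposition of width max|bag| − 1 = 2, and hence tw(G) ≤ 2.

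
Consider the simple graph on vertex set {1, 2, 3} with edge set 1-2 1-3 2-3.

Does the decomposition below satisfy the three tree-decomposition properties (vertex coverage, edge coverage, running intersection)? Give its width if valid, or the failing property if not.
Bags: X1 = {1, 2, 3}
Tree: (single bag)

Vertex coverage: the bags together contain {1, 2, 3}, the full vertex set. Edge coverage: each edge of G has both endpoints in at least one bag. Running intersection: for every vertex, the bags containing it form a connected subtree. All three properties hold, so this is a valid tree decomposition of width max|bag| − 1 = 2, and hence tw(G) ≤ 2.

Yes; width 2.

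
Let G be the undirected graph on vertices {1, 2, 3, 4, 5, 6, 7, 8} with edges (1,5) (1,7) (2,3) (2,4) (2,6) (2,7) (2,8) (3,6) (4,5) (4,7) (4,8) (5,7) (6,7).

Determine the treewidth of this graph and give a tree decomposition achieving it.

Each bag holds 3 vertices, so the decomposition has width 2, which upper-bounds the treewidth. For the lower bound, the 3 vertices {1, 5, 7} are pairwise adjacent, and any tree decomposition puts a clique entirely inside one bag — forcing width ≥ 2. Combining the bounds, tw(G) = 2.

Treewidth 2.
One optimal decomposition is:
Bags: B1 = {4, 5, 7}  B2 = {2, 4, 7}  B3 = {2, 4, 8}  B4 = {2, 6, 7}  B5 = {2, 3, 6}  B6 = {1, 5, 7}
Tree: B1–B2, B2–B3, B2–B4, B4–B5, B1–B6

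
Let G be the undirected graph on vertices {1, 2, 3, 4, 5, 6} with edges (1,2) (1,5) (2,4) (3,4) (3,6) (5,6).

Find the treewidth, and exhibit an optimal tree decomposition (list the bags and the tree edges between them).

The largest bag has 3 vertices, giving width 2; this decomposition certifies tw(G) ≤ 2. For the lower bound, G contains the cycle 6–5–1–2–4–3–6, so G is not a forest; only forests have treewidth ≤ 1, hence tw(G) ≥ 2. Therefore the treewidth is 2.

Treewidth 2.
Bags: B1 = {1, 5, 6}  B2 = {1, 2, 6}  B3 = {2, 4, 6}  B4 = {3, 4, 6}
Tree: B1–B2, B2–B3, B3–B4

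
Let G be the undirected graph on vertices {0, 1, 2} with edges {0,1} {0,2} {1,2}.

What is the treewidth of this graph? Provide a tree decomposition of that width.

A single bag containing all 3 vertices is trivially a valid decomposition of width 2. For the lower bound, the 3 vertices {0, 1, 2} are pairwise adjacent, and any tree decomposition puts a clique entirely inside one bag — forcing width ≥ 2. Hence tw(G) = 2 exactly.

Treewidth 2.
One such decomposition:
Bags: B1 = {0, 1, 2}
Tree: (single bag)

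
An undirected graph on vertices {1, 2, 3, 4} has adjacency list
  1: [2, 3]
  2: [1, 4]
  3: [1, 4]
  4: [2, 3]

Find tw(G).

A width-2 tree decomposition is:
Bags: B1 = {1, 3, 4}  B2 = {1, 2, 4}
Tree: B1–B2
Every bag has size at most 3, so the width is 3 − 1 = 2 and tw(G) ≤ 2. The edges 4–3–1–2–4 form a cycle, so G is not a tree and its treewidth is at least 2. Therefore the treewidth is 2.

2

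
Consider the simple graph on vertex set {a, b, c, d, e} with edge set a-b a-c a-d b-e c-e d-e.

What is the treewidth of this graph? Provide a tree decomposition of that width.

Treewidth 2.
One such decomposition:
Bags: B1 = {a, b, e}  B2 = {a, c, e}  B3 = {a, d, e}
Tree: B1–B2, B2–B3

Each bag holds 3 vertices, so the decomposition has width 2, which upper-bounds the treewidth. For the lower bound, G contains the cycle b–e–c–a–b, so G is not a forest; only forests have treewidth ≤ 1, hence tw(G) ≥ 2. Combining the bounds, tw(G) = 2.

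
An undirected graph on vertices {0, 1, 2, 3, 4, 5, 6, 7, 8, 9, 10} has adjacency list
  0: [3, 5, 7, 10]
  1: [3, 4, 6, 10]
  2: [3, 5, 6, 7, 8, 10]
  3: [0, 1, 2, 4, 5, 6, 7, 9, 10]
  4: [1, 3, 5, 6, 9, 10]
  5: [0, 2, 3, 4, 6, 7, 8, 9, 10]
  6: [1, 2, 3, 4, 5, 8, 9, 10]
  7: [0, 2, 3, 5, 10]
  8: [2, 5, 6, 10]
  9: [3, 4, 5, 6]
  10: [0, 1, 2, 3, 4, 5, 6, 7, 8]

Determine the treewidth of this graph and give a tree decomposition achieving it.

Every bag has size at most 5, so the width is 5 − 1 = 4 and tw(G) ≤ 4. For the lower bound, the 5 vertices {2, 5, 6, 8, 10} are pairwise adjacent, and any tree decomposition puts a clique entirely inside one bag — forcing width ≥ 4. Combining the bounds, tw(G) = 4.

Treewidth 4.
One optimal decomposition is:
Bags: B1 = {2, 5, 6, 8, 10}  B2 = {2, 3, 5, 6, 10}  B3 = {3, 4, 5, 6, 10}  B4 = {3, 4, 5, 6, 9}  B5 = {2, 3, 5, 7, 10}  B6 = {0, 3, 5, 7, 10}  B7 = {1, 3, 4, 6, 10}
Tree: B1–B2, B2–B3, B3–B4, B2–B5, B5–B6, B3–B7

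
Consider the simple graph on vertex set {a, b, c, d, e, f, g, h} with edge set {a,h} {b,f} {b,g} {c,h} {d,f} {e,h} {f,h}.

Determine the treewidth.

1

A width-1 tree decomposition is:
Bags: B1 = {f, h}  B2 = {b, f}  B3 = {e, h}  B4 = {b, g}  B5 = {c, h}  B6 = {a, h}  B7 = {d, f}
Tree: B1–B2, B1–B3, B2–B4, B3–B5, B5–B6, B2–B7
The largest bag has 2 vertices, giving width 1; this decomposition certifies tw(G) ≤ 1. G has an edge, so its treewidth is at least 1. Hence tw(G) = 1 exactly.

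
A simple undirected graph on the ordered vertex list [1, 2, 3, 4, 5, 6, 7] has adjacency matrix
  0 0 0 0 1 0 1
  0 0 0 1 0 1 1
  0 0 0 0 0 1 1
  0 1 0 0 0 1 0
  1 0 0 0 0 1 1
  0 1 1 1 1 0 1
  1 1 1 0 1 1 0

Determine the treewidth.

2

A width-2 tree decomposition is:
Bags: B1 = {1, 5, 7}  B2 = {5, 6, 7}  B3 = {3, 6, 7}  B4 = {2, 6, 7}  B5 = {2, 4, 6}
Tree: B1–B2, B2–B3, B3–B4, B4–B5
Each bag holds 3 vertices, so the decomposition has width 2, which upper-bounds the treewidth. Conversely, {1, 5, 7} is a clique of size 3, and the vertices of any clique must share a bag in every tree decomposition; so some bag has ≥ 3 vertices and tw(G) ≥ 2. Combining the bounds, tw(G) = 2.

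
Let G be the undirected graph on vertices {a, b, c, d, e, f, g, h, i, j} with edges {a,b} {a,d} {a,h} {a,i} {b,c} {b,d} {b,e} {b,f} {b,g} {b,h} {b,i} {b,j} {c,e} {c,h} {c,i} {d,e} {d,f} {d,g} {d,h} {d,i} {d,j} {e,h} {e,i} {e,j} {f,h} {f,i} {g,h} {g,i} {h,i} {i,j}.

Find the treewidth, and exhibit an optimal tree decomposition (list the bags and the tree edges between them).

Treewidth 4.
One such decomposition:
Bags: B1 = {b, d, g, h, i}  B2 = {b, d, e, h, i}  B3 = {b, c, e, h, i}  B4 = {b, d, e, i, j}  B5 = {b, d, f, h, i}  B6 = {a, b, d, h, i}
Tree: B1–B2, B2–B3, B2–B4, B2–B5, B5–B6

The largest bag has 5 vertices, giving width 4; this decomposition certifies tw(G) ≤ 4. On the other hand G contains the 5-clique {b, d, e, i, j}. A clique must lie in a single bag of any decomposition, so no decomposition can have width below 4. Hence tw(G) = 4 exactly.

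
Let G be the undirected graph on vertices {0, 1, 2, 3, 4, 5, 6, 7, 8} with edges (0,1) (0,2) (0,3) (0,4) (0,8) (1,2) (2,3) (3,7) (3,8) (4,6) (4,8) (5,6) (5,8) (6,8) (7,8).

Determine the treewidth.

A width-2 tree decomposition is:
Bags: B1 = {0, 4, 8}  B2 = {0, 3, 8}  B3 = {4, 6, 8}  B4 = {0, 2, 3}  B5 = {3, 7, 8}  B6 = {0, 1, 2}  B7 = {5, 6, 8}
Tree: B1–B2, B1–B3, B2–B4, B2–B5, B4–B6, B3–B7
Every bag has size at most 3, so the width is 3 − 1 = 2 and tw(G) ≤ 2. Conversely, {0, 3, 8} is a clique of size 3, and the vertices of any clique must share a bag in every tree decomposition; so some bag has ≥ 3 vertices and tw(G) ≥ 2. Hence tw(G) = 2 exactly.

2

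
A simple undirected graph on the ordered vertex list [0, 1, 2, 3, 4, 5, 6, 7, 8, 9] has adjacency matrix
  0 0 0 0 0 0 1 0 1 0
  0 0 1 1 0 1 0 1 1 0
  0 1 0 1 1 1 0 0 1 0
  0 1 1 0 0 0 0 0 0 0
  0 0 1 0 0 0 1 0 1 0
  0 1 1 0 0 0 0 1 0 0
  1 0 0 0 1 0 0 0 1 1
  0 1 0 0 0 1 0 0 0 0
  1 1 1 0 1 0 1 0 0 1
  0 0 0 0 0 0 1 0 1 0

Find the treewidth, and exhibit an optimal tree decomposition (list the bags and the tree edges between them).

The largest bag has 3 vertices, giving width 2; this decomposition certifies tw(G) ≤ 2. Conversely, {1, 2, 8} is a clique of size 3, and the vertices of any clique must share a bag in every tree decomposition; so some bag has ≥ 3 vertices and tw(G) ≥ 2. Combining the bounds, tw(G) = 2.

Treewidth 2.
One optimal decomposition is:
Bags: B1 = {4, 6, 8}  B2 = {2, 4, 8}  B3 = {1, 2, 8}  B4 = {0, 6, 8}  B5 = {1, 2, 5}  B6 = {1, 2, 3}  B7 = {6, 8, 9}  B8 = {1, 5, 7}
Tree: B1–B2, B2–B3, B1–B4, B3–B5, B5–B6, B4–B7, B5–B8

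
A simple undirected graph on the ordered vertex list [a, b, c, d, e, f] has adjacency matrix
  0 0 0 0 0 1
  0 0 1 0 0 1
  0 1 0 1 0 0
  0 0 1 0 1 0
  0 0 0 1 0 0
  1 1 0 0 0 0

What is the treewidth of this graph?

1

A width-1 tree decomposition is:
Bags: B1 = {a, f}  B2 = {b, f}  B3 = {b, c}  B4 = {c, d}  B5 = {d, e}
Tree: B1–B2, B2–B3, B3–B4, B4–B5
Every bag has size at most 2, so the width is 2 − 1 = 1 and tw(G) ≤ 1. G has an edge, so its treewidth is at least 1. The upper and lower bounds meet at 1, so that is the treewidth.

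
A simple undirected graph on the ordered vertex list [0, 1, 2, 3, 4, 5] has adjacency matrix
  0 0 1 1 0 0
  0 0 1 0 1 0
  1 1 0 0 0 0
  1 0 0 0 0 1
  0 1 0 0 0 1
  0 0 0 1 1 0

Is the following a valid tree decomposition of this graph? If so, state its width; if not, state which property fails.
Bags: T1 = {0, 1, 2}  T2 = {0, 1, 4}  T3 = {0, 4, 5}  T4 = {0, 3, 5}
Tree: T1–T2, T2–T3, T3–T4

Yes; width 2.

Vertex coverage: the bags together contain {0, 1, 2, 3, 4, 5}, the full vertex set. Edge coverage: each edge of G has both endpoints in at least one bag. Running intersection: for every vertex, the bags containing it form a connected subtree. All three properties hold, so this is a valid tree decomposition of width max|bag| − 1 = 2, and hence tw(G) ≤ 2.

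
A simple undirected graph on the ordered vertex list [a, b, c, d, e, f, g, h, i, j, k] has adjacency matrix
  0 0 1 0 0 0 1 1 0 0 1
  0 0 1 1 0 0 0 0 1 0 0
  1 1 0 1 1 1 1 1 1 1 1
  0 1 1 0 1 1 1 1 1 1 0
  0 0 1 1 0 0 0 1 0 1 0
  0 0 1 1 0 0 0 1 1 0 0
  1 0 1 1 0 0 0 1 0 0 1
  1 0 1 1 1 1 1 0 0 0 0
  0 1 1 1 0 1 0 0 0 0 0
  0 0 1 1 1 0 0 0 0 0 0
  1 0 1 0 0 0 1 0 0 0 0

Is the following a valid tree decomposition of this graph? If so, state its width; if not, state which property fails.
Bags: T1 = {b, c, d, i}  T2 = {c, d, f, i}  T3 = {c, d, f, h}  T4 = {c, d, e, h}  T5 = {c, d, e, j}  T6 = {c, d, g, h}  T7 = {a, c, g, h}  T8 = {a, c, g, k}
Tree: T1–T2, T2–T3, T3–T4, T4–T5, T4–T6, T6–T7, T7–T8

Vertex coverage: the bags together contain {a, b, c, d, e, f, g, h, i, j, k}, the full vertex set. Edge coverage: each edge of G has both endpoints in at least one bag. Running intersection: for every vertex, the bags containing it form a connected subtree. All three properties hold, so this is a valid tree decomposition of width max|bag| − 1 = 3, and hence tw(G) ≤ 3.

Yes; width 3.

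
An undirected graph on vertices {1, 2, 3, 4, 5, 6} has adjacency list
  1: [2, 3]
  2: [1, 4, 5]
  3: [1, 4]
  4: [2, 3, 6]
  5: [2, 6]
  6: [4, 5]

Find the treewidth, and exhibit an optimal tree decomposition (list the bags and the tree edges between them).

Every bag has size at most 3, so the width is 3 − 1 = 2 and tw(G) ≤ 2. The edges 6–5–2–4–6 form a cycle, so G is not a tree and its treewidth is at least 2. Hence tw(G) = 2 exactly.

Treewidth 2.
One such decomposition:
Bags: B1 = {4, 5, 6}  B2 = {2, 4, 5}  B3 = {2, 3, 4}  B4 = {1, 2, 3}
Tree: B1–B2, B2–B3, B3–B4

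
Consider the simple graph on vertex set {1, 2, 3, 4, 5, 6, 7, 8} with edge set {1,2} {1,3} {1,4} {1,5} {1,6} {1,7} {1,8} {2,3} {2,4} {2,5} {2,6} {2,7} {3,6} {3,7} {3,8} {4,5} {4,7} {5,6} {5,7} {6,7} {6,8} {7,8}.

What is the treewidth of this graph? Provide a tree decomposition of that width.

Treewidth 4.
Bags: B1 = {1, 2, 3, 6, 7}  B2 = {1, 3, 6, 7, 8}  B3 = {1, 2, 5, 6, 7}  B4 = {1, 2, 4, 5, 7}
Tree: B1–B2, B1–B3, B3–B4

Each bag holds 5 vertices, so the decomposition has width 4, which upper-bounds the treewidth. Conversely, {1, 3, 6, 7, 8} is a clique of size 5, and the vertices of any clique must share a bag in every tree decomposition; so some bag has ≥ 5 vertices and tw(G) ≥ 4. Therefore the treewidth is 4.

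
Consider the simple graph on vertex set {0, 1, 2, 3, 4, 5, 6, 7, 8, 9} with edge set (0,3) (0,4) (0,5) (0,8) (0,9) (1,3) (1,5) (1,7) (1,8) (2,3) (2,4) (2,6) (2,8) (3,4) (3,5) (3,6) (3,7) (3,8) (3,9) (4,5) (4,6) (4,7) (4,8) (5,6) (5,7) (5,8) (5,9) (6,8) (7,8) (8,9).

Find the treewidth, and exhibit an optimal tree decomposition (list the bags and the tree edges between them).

Treewidth 4.
Bags: B1 = {0, 3, 4, 5, 8}  B2 = {0, 3, 5, 8, 9}  B3 = {3, 4, 5, 7, 8}  B4 = {3, 4, 5, 6, 8}  B5 = {1, 3, 5, 7, 8}  B6 = {2, 3, 4, 6, 8}
Tree: B1–B2, B1–B3, B3–B4, B3–B5, B4–B6

Each bag holds 5 vertices, so the decomposition has width 4, which upper-bounds the treewidth. Conversely, {2, 3, 4, 6, 8} is a clique of size 5, and the vertices of any clique must share a bag in every tree decomposition; so some bag has ≥ 5 vertices and tw(G) ≥ 4. Therefore the treewidth is 4.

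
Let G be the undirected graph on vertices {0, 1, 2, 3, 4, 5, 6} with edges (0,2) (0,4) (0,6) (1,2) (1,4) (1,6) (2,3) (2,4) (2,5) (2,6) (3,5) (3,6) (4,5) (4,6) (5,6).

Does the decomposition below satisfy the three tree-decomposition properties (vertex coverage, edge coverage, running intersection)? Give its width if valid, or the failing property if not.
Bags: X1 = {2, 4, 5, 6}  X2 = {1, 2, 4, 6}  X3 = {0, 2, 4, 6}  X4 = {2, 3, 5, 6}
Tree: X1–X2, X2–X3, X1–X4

Yes; width 3.

Every vertex of G appears in some bag (union = {0, 1, 2, 3, 4, 5, 6}); every edge is covered by a bag; and for each vertex v the set of bags containing v is connected in the bag tree. The decomposition is therefore valid. The largest bag has 4 vertices, so the width is 3.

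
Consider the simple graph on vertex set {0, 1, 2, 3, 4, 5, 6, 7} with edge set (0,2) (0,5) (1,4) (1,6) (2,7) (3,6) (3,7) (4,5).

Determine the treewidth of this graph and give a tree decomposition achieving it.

Treewidth 2.
One such decomposition:
Bags: B1 = {2, 3, 7}  B2 = {0, 2, 3}  B3 = {0, 3, 5}  B4 = {3, 4, 5}  B5 = {1, 3, 4}  B6 = {1, 3, 6}
Tree: B1–B2, B2–B3, B3–B4, B4–B5, B5–B6

Each bag holds 3 vertices, so the decomposition has width 2, which upper-bounds the treewidth. The edges 3–7–2–0–5–4–1–6–3 form a cycle, so G is not a tree and its treewidth is at least 2. Therefore the treewidth is 2.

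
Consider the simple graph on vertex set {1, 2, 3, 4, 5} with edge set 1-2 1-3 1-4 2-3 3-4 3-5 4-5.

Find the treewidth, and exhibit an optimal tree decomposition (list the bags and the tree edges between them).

Treewidth 2.
One such decomposition:
Bags: B1 = {1, 2, 3}  B2 = {1, 3, 4}  B3 = {3, 4, 5}
Tree: B1–B2, B2–B3

Each bag holds 3 vertices, so the decomposition has width 2, which upper-bounds the treewidth. For the lower bound, the 3 vertices {1, 2, 3} are pairwise adjacent, and any tree decomposition puts a clique entirely inside one bag — forcing width ≥ 2. Combining the bounds, tw(G) = 2.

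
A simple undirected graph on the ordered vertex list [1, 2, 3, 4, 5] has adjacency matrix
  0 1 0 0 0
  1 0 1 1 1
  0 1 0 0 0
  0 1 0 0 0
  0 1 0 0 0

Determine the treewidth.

1

A width-1 tree decomposition is:
Bags: B1 = {1, 2}  B2 = {2, 4}  B3 = {2, 5}  B4 = {2, 3}
Tree: B1–B2, B2–B3, B2–B4
The largest bag has 2 vertices, giving width 1; this decomposition certifies tw(G) ≤ 1. Any graph with an edge has treewidth ≥ 1, and G has the edge 1–2. Combining the bounds, tw(G) = 1.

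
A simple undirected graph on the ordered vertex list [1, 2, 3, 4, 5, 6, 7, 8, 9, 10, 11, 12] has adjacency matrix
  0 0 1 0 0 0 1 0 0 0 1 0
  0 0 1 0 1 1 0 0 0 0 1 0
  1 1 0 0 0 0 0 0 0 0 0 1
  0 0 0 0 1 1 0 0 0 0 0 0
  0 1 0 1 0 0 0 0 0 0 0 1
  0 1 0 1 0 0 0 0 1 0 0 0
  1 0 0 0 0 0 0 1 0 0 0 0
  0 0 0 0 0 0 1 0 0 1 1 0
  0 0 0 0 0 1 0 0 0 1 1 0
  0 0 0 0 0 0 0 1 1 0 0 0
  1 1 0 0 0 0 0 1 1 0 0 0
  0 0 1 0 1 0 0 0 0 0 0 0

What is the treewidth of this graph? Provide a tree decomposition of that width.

Every bag has size at most 4, so the width is 4 − 1 = 3 and tw(G) ≤ 3. For the lower bound: the 4 vertex sets {7,8,10}, {1}, {11}, {2,3,6,9} are disjoint, each induces a connected subgraph, and every pair is joined by at least one edge of G. Contracting each set to a single vertex therefore yields K_{4} as a minor, and since treewidth is minor-monotone, tw(G) ≥ tw(K_{4}) = 3. Hence tw(G) = 3 exactly.

Treewidth 3.
One such decomposition:
Bags: B1 = {1, 7, 8, 10}  B2 = {1, 8, 10, 11}  B3 = {1, 9, 10, 11}  B4 = {1, 3, 9, 11}  B5 = {2, 3, 9, 11}  B6 = {2, 3, 6, 9}  B7 = {2, 3, 6, 12}  B8 = {2, 5, 6, 12}  B9 = {4, 5, 6, 12}
Tree: B1–B2, B2–B3, B3–B4, B4–B5, B5–B6, B6–B7, B7–B8, B8–B9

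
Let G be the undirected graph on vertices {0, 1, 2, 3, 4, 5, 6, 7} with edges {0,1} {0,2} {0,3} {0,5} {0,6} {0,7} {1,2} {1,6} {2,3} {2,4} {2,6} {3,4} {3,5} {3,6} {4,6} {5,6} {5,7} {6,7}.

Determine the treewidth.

A width-3 tree decomposition is:
Bags: B1 = {0, 1, 2, 6}  B2 = {0, 2, 3, 6}  B3 = {0, 3, 5, 6}  B4 = {2, 3, 4, 6}  B5 = {0, 5, 6, 7}
Tree: B1–B2, B2–B3, B2–B4, B3–B5
Each bag holds 4 vertices, so the decomposition has width 3, which upper-bounds the treewidth. On the other hand G contains the 4-clique {0, 1, 2, 6}. A clique must lie in a single bag of any decomposition, so no decomposition can have width below 3. Therefore the treewidth is 3.

3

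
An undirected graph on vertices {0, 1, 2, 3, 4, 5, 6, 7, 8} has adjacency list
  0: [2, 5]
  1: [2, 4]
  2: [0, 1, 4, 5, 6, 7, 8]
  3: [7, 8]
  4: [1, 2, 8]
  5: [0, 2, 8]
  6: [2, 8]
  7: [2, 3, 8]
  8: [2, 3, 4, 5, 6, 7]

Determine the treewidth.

A width-2 tree decomposition is:
Bags: B1 = {2, 4, 8}  B2 = {2, 7, 8}  B3 = {2, 6, 8}  B4 = {2, 5, 8}  B5 = {1, 2, 4}  B6 = {0, 2, 5}  B7 = {3, 7, 8}
Tree: B1–B2, B1–B3, B2–B4, B1–B5, B4–B6, B2–B7
Every bag has size at most 3, so the width is 3 − 1 = 2 and tw(G) ≤ 2. For the lower bound, the 3 vertices {0, 2, 5} are pairwise adjacent, and any tree decomposition puts a clique entirely inside one bag — forcing width ≥ 2. The upper and lower bounds meet at 2, so that is the treewidth.

2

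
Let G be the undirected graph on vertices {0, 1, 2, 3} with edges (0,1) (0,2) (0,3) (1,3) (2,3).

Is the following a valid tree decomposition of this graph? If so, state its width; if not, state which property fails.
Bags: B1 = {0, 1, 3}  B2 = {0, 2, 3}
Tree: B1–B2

Checking the three conditions: (i) the bags cover all of {0, 1, 2, 3}; (ii) for each edge, some bag contains both endpoints; (iii) the bags containing any fixed vertex form a subtree. All hold, so the decomposition is valid with width 3 − 1 = 2.

Yes; width 2.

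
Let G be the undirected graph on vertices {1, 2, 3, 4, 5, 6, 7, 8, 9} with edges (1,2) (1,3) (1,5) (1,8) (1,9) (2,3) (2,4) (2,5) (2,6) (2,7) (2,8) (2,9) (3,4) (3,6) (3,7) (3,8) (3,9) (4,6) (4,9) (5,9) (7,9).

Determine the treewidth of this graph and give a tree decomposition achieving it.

Each bag holds 4 vertices, so the decomposition has width 3, which upper-bounds the treewidth. Conversely, {1, 2, 3, 8} is a clique of size 4, and the vertices of any clique must share a bag in every tree decomposition; so some bag has ≥ 4 vertices and tw(G) ≥ 3. Hence tw(G) = 3 exactly.

Treewidth 3.
One optimal decomposition is:
Bags: B1 = {2, 3, 7, 9}  B2 = {1, 2, 3, 9}  B3 = {2, 3, 4, 9}  B4 = {1, 2, 5, 9}  B5 = {1, 2, 3, 8}  B6 = {2, 3, 4, 6}
Tree: B1–B2, B2–B3, B2–B4, B2–B5, B3–B6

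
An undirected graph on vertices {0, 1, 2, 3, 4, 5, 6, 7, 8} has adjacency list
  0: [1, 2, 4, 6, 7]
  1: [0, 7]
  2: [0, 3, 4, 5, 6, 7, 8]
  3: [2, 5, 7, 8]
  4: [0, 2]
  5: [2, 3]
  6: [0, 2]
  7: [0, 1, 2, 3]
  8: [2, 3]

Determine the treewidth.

A width-2 tree decomposition is:
Bags: B1 = {2, 3, 7}  B2 = {2, 3, 5}  B3 = {0, 2, 7}  B4 = {0, 2, 6}  B5 = {0, 1, 7}  B6 = {2, 3, 8}  B7 = {0, 2, 4}
Tree: B1–B2, B1–B3, B3–B4, B3–B5, B2–B6, B3–B7
The largest bag has 3 vertices, giving width 2; this decomposition certifies tw(G) ≤ 2. Conversely, {0, 1, 7} is a clique of size 3, and the vertices of any clique must share a bag in every tree decomposition; so some bag has ≥ 3 vertices and tw(G) ≥ 2. Combining the bounds, tw(G) = 2.

2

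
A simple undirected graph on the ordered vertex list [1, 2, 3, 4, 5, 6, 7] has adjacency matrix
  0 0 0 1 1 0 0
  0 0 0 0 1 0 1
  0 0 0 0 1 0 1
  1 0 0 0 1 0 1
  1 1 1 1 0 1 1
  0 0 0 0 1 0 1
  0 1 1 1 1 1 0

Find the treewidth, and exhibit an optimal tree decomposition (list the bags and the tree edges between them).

Treewidth 2.
One such decomposition:
Bags: B1 = {3, 5, 7}  B2 = {5, 6, 7}  B3 = {4, 5, 7}  B4 = {1, 4, 5}  B5 = {2, 5, 7}
Tree: B1–B2, B1–B3, B3–B4, B2–B5

The largest bag has 3 vertices, giving width 2; this decomposition certifies tw(G) ≤ 2. Conversely, {1, 4, 5} is a clique of size 3, and the vertices of any clique must share a bag in every tree decomposition; so some bag has ≥ 3 vertices and tw(G) ≥ 2. Hence tw(G) = 2 exactly.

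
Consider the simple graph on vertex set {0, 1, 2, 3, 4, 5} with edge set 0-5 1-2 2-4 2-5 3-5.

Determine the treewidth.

A width-1 tree decomposition is:
Bags: B1 = {0, 5}  B2 = {2, 5}  B3 = {2, 4}  B4 = {3, 5}  B5 = {1, 2}
Tree: B1–B2, B2–B3, B1–B4, B3–B5
The largest bag has 2 vertices, giving width 1; this decomposition certifies tw(G) ≤ 1. G has an edge, so its treewidth is at least 1. Therefore the treewidth is 1.

1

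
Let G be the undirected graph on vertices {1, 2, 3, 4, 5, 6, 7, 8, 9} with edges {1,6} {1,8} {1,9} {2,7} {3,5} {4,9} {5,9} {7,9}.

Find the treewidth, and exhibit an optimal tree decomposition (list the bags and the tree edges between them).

Every bag has size at most 2, so the width is 2 − 1 = 1 and tw(G) ≤ 1. G has an edge, so its treewidth is at least 1. Hence tw(G) = 1 exactly.

Treewidth 1.
One optimal decomposition is:
Bags: B1 = {2, 7}  B2 = {7, 9}  B3 = {4, 9}  B4 = {1, 9}  B5 = {5, 9}  B6 = {1, 8}  B7 = {3, 5}  B8 = {1, 6}
Tree: B1–B2, B2–B3, B3–B4, B4–B5, B4–B6, B5–B7, B4–B8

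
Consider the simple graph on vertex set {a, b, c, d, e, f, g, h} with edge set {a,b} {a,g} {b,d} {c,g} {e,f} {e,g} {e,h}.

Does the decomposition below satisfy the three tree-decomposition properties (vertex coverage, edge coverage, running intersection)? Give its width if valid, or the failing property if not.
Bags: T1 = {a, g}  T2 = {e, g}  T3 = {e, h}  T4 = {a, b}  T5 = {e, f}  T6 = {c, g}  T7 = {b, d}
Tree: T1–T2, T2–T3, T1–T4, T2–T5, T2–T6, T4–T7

Yes; width 1.

Every vertex of G appears in some bag (union = {a, b, c, d, e, f, g, h}); every edge is covered by a bag; and for each vertex v the set of bags containing v is connected in the bag tree. The decomposition is therefore valid. The largest bag has 2 vertices, so the width is 1.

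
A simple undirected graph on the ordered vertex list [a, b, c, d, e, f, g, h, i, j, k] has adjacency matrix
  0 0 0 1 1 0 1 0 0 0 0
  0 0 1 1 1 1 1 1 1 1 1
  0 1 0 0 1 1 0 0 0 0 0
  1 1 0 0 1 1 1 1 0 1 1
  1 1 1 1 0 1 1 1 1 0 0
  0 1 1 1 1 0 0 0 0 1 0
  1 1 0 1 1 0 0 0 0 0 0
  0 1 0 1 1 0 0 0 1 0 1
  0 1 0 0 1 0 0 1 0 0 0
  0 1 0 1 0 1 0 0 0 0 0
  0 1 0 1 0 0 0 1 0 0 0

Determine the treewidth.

3

A width-3 tree decomposition is:
Bags: B1 = {b, d, e, g}  B2 = {b, d, e, h}  B3 = {b, d, e, f}  B4 = {b, d, f, j}  B5 = {a, d, e, g}  B6 = {b, e, h, i}  B7 = {b, d, h, k}  B8 = {b, c, e, f}
Tree: B1–B2, B2–B3, B3–B4, B1–B5, B2–B6, B2–B7, B3–B8
Every bag has size at most 4, so the width is 4 − 1 = 3 and tw(G) ≤ 3. For the lower bound, the 4 vertices {a, d, e, g} are pairwise adjacent, and any tree decomposition puts a clique entirely inside one bag — forcing width ≥ 3. Hence tw(G) = 3 exactly.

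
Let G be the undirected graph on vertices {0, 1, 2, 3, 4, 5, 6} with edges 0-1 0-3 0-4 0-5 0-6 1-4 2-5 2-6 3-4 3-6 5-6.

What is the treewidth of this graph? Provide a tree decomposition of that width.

Treewidth 2.
One optimal decomposition is:
Bags: B1 = {0, 3, 6}  B2 = {0, 5, 6}  B3 = {0, 3, 4}  B4 = {0, 1, 4}  B5 = {2, 5, 6}
Tree: B1–B2, B1–B3, B3–B4, B2–B5

Every bag has size at most 3, so the width is 3 − 1 = 2 and tw(G) ≤ 2. For the lower bound, the 3 vertices {0, 1, 4} are pairwise adjacent, and any tree decomposition puts a clique entirely inside one bag — forcing width ≥ 2. Combining the bounds, tw(G) = 2.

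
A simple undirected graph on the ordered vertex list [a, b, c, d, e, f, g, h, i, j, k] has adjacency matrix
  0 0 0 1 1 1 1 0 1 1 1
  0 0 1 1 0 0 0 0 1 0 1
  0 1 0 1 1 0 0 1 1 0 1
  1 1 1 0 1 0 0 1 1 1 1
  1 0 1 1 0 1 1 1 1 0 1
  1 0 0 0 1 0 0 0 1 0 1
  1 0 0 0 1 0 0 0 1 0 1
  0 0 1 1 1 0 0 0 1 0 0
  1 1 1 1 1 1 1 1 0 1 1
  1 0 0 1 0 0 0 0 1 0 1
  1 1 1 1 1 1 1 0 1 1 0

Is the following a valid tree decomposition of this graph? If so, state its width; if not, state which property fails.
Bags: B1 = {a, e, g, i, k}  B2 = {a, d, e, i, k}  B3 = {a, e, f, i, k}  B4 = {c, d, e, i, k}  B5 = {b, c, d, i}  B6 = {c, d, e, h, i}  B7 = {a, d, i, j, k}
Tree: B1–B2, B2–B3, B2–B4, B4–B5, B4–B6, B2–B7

No — edge (k,b) lies in no bag.

A tree decomposition must satisfy three properties: every vertex lies in some bag; for every edge, both endpoints lie together in some bag; and for every vertex, the bags containing it form a connected subtree. Here edge (k,b) lies in no bag, so the decomposition is invalid.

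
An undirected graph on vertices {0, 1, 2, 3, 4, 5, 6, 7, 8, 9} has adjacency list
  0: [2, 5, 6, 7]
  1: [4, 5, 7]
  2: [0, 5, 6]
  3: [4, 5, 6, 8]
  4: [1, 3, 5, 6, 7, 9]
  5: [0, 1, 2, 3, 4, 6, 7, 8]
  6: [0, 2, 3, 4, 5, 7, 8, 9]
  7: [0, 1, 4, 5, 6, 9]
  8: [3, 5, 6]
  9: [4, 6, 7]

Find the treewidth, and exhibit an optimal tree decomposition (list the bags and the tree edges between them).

Each bag holds 4 vertices, so the decomposition has width 3, which upper-bounds the treewidth. Conversely, {4, 6, 7, 9} is a clique of size 4, and the vertices of any clique must share a bag in every tree decomposition; so some bag has ≥ 4 vertices and tw(G) ≥ 3. Hence tw(G) = 3 exactly.

Treewidth 3.
Bags: B1 = {3, 4, 5, 6}  B2 = {4, 5, 6, 7}  B3 = {3, 5, 6, 8}  B4 = {0, 5, 6, 7}  B5 = {0, 2, 5, 6}  B6 = {4, 6, 7, 9}  B7 = {1, 4, 5, 7}
Tree: B1–B2, B1–B3, B2–B4, B4–B5, B2–B6, B2–B7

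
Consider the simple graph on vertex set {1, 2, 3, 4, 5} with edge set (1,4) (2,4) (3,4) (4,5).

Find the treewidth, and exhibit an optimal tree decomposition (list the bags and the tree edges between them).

Every bag has size at most 2, so the width is 2 − 1 = 1 and tw(G) ≤ 1. G has an edge, so its treewidth is at least 1. Therefore the treewidth is 1.

Treewidth 1.
One optimal decomposition is:
Bags: B1 = {3, 4}  B2 = {4, 5}  B3 = {1, 4}  B4 = {2, 4}
Tree: B1–B2, B1–B3, B2–B4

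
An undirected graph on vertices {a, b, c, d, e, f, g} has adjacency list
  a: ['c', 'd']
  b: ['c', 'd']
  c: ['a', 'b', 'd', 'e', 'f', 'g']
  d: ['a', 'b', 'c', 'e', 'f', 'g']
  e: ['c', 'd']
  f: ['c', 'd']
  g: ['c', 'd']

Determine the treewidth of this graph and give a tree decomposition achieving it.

Each bag holds 3 vertices, so the decomposition has width 2, which upper-bounds the treewidth. On the other hand G contains the 3-clique {c, d, f}. A clique must lie in a single bag of any decomposition, so no decomposition can have width below 2. Combining the bounds, tw(G) = 2.

Treewidth 2.
One such decomposition:
Bags: B1 = {c, d, g}  B2 = {c, d, e}  B3 = {a, c, d}  B4 = {c, d, f}  B5 = {b, c, d}
Tree: B1–B2, B2–B3, B1–B4, B2–B5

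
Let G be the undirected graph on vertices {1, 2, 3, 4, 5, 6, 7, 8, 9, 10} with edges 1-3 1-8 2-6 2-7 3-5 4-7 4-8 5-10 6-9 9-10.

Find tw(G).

2

A width-2 tree decomposition is:
Bags: B1 = {3, 5, 10}  B2 = {1, 3, 10}  B3 = {1, 8, 10}  B4 = {4, 8, 10}  B5 = {4, 7, 10}  B6 = {2, 7, 10}  B7 = {2, 6, 10}  B8 = {6, 9, 10}
Tree: B1–B2, B2–B3, B3–B4, B4–B5, B5–B6, B6–B7, B7–B8
Each bag holds 3 vertices, so the decomposition has width 2, which upper-bounds the treewidth. The edges 10–5–3–1–8–4–7–2–6–9–10 form a cycle, so G is not a tree and its treewidth is at least 2. Therefore the treewidth is 2.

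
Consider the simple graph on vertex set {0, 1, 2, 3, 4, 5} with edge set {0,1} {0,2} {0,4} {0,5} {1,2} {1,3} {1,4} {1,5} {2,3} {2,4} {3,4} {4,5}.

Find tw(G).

A width-3 tree decomposition is:
Bags: B1 = {0, 1, 2, 4}  B2 = {0, 1, 4, 5}  B3 = {1, 2, 3, 4}
Tree: B1–B2, B1–B3
Every bag has size at most 4, so the width is 4 − 1 = 3 and tw(G) ≤ 3. Conversely, {0, 1, 2, 4} is a clique of size 4, and the vertices of any clique must share a bag in every tree decomposition; so some bag has ≥ 4 vertices and tw(G) ≥ 3. The upper and lower bounds meet at 3, so that is the treewidth.

3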